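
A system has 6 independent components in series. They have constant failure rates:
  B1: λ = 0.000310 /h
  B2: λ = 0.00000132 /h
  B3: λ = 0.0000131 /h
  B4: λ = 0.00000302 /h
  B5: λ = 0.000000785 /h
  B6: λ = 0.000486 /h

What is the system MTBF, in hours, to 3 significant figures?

Series of exponential components: λ_sys = Σ λ_i
λ_sys = 0.000310 + 0.00000132 + 0.0000131 + 0.00000302 + 0.000000785 + 0.000486 = 8.1423e-04 /h
MTBF = 1 / λ_sys = 1230 h

1230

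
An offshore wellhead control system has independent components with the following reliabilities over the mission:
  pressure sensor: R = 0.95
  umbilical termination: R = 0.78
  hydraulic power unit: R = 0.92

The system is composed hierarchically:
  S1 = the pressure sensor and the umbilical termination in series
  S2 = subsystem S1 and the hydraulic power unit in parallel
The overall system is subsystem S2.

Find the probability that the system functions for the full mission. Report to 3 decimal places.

0.979

Series (pressure sensor and umbilical termination): 0.95000 × 0.78000 = 0.74100
Parallel ([0.74100] and hydraulic power unit): 1 − (1 − 0.74100)(1 − 0.92000) = 0.979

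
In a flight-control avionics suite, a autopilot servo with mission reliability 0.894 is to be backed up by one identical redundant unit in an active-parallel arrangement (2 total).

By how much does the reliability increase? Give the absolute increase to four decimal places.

R_before = 0.894
R_after = 1 − (1 − 0.894)^2 = 0.9888
ΔR = 0.9888 − 0.894 = 0.0948

0.0948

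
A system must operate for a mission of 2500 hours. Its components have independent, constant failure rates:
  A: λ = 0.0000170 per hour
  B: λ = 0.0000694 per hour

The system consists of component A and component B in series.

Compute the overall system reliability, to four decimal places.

R(A) = exp(−0.0000170 × 2500) = 0.958390
R(B) = exp(−0.0000694 × 2500) = 0.840717
Series (A and B): 0.958390 × 0.840717 = 0.8057

0.8057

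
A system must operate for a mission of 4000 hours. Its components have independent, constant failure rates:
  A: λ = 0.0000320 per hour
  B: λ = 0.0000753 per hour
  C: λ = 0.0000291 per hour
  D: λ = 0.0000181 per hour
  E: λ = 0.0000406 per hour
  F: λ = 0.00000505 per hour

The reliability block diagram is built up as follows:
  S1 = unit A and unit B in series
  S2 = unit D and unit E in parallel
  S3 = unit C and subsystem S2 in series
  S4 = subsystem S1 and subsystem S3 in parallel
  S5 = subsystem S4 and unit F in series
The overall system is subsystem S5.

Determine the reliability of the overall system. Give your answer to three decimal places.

0.939

R(A) = exp(−0.0000320 × 4000) = 0.87985
R(B) = exp(−0.0000753 × 4000) = 0.73993
R(C) = exp(−0.0000291 × 4000) = 0.89012
R(D) = exp(−0.0000181 × 4000) = 0.93016
R(E) = exp(−0.0000406 × 4000) = 0.85010
R(F) = exp(−0.00000505 × 4000) = 0.98000
Series (A and B): 0.87985 × 0.73993 = 0.65103
Parallel (D and E): 1 − (1 − 0.93016)(1 − 0.85010) = 0.98953
Series (C and [0.98953]): 0.89012 × 0.98953 = 0.88080
Parallel ([0.65103] and [0.88080]): 1 − (1 − 0.65103)(1 − 0.88080) = 0.95840
Series ([0.95840] and F): 0.95840 × 0.98000 = 0.939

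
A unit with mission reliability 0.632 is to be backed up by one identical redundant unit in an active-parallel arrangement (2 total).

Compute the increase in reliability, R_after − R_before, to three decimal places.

R_before = 0.632
R_after = 1 − (1 − 0.632)^2 = 0.865
ΔR = 0.865 − 0.632 = 0.233

0.233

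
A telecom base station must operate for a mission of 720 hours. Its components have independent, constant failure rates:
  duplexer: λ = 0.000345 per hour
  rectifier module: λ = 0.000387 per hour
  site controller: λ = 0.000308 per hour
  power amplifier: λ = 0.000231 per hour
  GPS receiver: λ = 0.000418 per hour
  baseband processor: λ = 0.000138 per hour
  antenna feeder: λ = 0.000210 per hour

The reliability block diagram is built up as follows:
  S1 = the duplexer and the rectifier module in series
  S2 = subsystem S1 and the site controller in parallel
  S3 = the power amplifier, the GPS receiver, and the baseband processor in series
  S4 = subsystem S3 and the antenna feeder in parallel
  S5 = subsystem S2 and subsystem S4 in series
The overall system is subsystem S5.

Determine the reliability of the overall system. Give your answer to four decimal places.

R(duplexer) = exp(−0.000345 × 720) = 0.780048
R(rectifier module) = exp(−0.000387 × 720) = 0.756812
R(site controller) = exp(−0.000308 × 720) = 0.801108
R(power amplifier) = exp(−0.000231 × 720) = 0.846775
R(GPS receiver) = exp(−0.000418 × 720) = 0.740107
R(baseband processor) = exp(−0.000138 × 720) = 0.905417
R(antenna feeder) = exp(−0.000210 × 720) = 0.859676
Series (duplexer and rectifier module): 0.780048 × 0.756812 = 0.590350
Parallel ([0.590350] and site controller): 1 − (1 − 0.590350)(1 − 0.801108) = 0.918524
Series (power amplifier, GPS receiver, and baseband processor): 0.846775 × 0.740107 × 0.905417 = 0.567429
Parallel ([0.567429] and antenna feeder): 1 − (1 − 0.567429)(1 − 0.859676) = 0.939300
Series ([0.918524] and [0.939300]): 0.918524 × 0.939300 = 0.8628

0.8628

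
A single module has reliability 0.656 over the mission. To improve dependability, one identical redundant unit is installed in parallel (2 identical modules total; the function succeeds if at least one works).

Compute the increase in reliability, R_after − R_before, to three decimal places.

0.226

R_before = 0.656
R_after = 1 − (1 − 0.656)^2 = 0.882
ΔR = 0.882 − 0.656 = 0.226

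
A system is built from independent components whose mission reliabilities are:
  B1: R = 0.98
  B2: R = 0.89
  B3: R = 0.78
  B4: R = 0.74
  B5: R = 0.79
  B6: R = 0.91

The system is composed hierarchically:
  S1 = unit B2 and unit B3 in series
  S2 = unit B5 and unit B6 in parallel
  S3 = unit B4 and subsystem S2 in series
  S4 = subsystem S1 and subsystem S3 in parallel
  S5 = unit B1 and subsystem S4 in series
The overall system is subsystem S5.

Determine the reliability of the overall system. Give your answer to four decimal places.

Series (B2 and B3): 0.890000 × 0.780000 = 0.694200
Parallel (B5 and B6): 1 − (1 − 0.790000)(1 − 0.910000) = 0.981100
Series (B4 and [0.981100]): 0.740000 × 0.981100 = 0.726014
Parallel ([0.694200] and [0.726014]): 1 − (1 − 0.694200)(1 − 0.726014) = 0.916215
Series (B1 and [0.916215]): 0.980000 × 0.916215 = 0.8979

0.8979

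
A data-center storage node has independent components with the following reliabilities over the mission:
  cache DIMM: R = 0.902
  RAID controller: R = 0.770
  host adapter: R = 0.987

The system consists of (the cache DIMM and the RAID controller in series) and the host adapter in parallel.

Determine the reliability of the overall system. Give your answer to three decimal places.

0.996

Series (cache DIMM and RAID controller): 0.90200 × 0.77000 = 0.69454
Parallel ([0.69454] and host adapter): 1 − (1 − 0.69454)(1 − 0.98700) = 0.996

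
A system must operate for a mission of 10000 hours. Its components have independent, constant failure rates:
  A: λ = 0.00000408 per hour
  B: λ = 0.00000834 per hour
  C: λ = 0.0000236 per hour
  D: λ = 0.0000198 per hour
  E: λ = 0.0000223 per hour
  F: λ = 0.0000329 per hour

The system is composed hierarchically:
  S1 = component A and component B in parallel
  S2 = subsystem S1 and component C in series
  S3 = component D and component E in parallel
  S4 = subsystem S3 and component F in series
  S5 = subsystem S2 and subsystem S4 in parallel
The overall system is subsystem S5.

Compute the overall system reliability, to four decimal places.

R(A) = exp(−0.00000408 × 10000) = 0.960021
R(B) = exp(−0.00000834 × 10000) = 0.919983
R(C) = exp(−0.0000236 × 10000) = 0.789781
R(D) = exp(−0.0000198 × 10000) = 0.820370
R(E) = exp(−0.0000223 × 10000) = 0.800115
R(F) = exp(−0.0000329 × 10000) = 0.719643
Parallel (A and B): 1 − (1 − 0.960021)(1 − 0.919983) = 0.996801
Series ([0.996801] and C): 0.996801 × 0.789781 = 0.787254
Parallel (D and E): 1 − (1 − 0.820370)(1 − 0.800115) = 0.964095
Series ([0.964095] and F): 0.964095 × 0.719643 = 0.693804
Parallel ([0.787254] and [0.693804]): 1 − (1 − 0.787254)(1 − 0.693804) = 0.9349

0.9349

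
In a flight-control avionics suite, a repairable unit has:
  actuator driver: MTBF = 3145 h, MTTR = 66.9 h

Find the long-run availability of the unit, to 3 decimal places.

0.979

A(actuator driver) = MTBF/(MTBF+MTTR) = 3145/(3145+66.9) = 0.979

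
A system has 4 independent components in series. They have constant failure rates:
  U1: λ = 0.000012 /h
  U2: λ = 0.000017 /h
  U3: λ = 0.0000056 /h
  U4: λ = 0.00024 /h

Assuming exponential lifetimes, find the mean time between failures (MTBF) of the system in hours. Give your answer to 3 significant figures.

Series of exponential components: λ_sys = Σ λ_i
λ_sys = 0.000012 + 0.000017 + 0.0000056 + 0.00024 = 2.7460e-04 /h
MTBF = 1 / λ_sys = 3640 h

3640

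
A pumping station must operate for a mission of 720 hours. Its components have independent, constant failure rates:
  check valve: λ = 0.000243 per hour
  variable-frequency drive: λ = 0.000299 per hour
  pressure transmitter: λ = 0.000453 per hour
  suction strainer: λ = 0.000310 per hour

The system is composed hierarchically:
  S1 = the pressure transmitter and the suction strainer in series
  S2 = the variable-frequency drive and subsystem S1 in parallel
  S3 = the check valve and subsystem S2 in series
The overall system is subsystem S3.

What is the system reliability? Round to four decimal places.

0.7708

R(check valve) = exp(−0.000243 × 720) = 0.839491
R(variable-frequency drive) = exp(−0.000299 × 720) = 0.806316
R(pressure transmitter) = exp(−0.000453 × 720) = 0.721690
R(suction strainer) = exp(−0.000310 × 720) = 0.799955
Series (pressure transmitter and suction strainer): 0.721690 × 0.799955 = 0.577320
Parallel (variable-frequency drive and [0.577320]): 1 − (1 − 0.806316)(1 − 0.577320) = 0.918134
Series (check valve and [0.918134]): 0.839491 × 0.918134 = 0.7708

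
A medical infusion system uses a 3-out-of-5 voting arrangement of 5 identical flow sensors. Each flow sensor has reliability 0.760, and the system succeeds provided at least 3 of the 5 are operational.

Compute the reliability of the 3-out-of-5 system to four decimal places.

R = Σ_{i=3}^{5} C(5,i) p^i (1−p)^{5−i} with p = 0.760
C(5,3)·0.760^3·0.240^2 = 0.252850
C(5,4)·0.760^4·0.240^1 = 0.400346
C(5,5)·0.760^5·0.240^0 = 0.253553
Sum = 0.9067

0.9067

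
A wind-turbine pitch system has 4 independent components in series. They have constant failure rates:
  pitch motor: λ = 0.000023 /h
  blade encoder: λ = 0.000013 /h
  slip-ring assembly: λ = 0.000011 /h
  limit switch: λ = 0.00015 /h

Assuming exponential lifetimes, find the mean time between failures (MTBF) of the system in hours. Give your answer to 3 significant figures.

Series of exponential components: λ_sys = Σ λ_i
λ_sys = 0.000023 + 0.000013 + 0.000011 + 0.00015 = 1.9700e-04 /h
MTBF = 1 / λ_sys = 5080 h

5080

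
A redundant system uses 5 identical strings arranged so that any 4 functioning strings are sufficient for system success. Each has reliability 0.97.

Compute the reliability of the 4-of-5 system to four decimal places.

R = Σ_{i=4}^{5} C(5,i) p^i (1−p)^{5−i} with p = 0.97
C(5,4)·0.97^4·0.03^1 = 0.132794
C(5,5)·0.97^5·0.03^0 = 0.858734
Sum = 0.9915

0.9915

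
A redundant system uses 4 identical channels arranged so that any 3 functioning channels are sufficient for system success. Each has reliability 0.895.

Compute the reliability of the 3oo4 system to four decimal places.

R = Σ_{i=3}^{4} C(4,i) p^i (1−p)^{4−i} with p = 0.895
C(4,3)·0.895^3·0.105^1 = 0.301105
C(4,4)·0.895^4·0.105^0 = 0.641641
Sum = 0.9427

0.9427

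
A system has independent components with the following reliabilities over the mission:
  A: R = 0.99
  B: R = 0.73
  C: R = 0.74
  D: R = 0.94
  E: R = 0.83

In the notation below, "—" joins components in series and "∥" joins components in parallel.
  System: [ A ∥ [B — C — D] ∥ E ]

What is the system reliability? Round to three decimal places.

Series (B, C, and D): 0.73000 × 0.74000 × 0.94000 = 0.50779
Parallel (A, [0.50779], and E): 1 − (1 − 0.99000)(1 − 0.50779)(1 − 0.83000) = 0.999

0.999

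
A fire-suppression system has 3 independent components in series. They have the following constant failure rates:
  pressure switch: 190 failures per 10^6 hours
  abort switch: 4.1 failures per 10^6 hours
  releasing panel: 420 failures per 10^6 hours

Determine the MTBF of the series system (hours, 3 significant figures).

1630

Series of exponential components: λ_sys = Σ λ_i
λ_sys = 0.00019 + 0.0000041 + 0.00042 = 6.1410e-04 /h
MTBF = 1 / λ_sys = 1630 h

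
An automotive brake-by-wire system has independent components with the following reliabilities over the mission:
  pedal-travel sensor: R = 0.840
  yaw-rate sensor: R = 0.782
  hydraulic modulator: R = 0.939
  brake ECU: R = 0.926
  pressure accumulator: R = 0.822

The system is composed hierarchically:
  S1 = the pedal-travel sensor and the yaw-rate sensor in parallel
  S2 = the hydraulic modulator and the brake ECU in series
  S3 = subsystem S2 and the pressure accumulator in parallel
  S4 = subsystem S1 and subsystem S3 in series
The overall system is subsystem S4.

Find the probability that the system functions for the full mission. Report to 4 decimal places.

Parallel (pedal-travel sensor and yaw-rate sensor): 1 − (1 − 0.840000)(1 − 0.782000) = 0.965120
Series (hydraulic modulator and brake ECU): 0.939000 × 0.926000 = 0.869514
Parallel ([0.869514] and pressure accumulator): 1 − (1 − 0.869514)(1 − 0.822000) = 0.976773
Series ([0.965120] and [0.976773]): 0.965120 × 0.976773 = 0.9427

0.9427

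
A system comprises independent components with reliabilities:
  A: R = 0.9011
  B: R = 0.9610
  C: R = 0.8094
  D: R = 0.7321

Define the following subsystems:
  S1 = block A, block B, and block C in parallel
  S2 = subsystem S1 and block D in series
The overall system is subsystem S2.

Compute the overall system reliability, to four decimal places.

Parallel (A, B, and C): 1 − (1 − 0.901100)(1 − 0.961000)(1 − 0.809400) = 0.999265
Series ([0.999265] and D): 0.999265 × 0.732100 = 0.7316

0.7316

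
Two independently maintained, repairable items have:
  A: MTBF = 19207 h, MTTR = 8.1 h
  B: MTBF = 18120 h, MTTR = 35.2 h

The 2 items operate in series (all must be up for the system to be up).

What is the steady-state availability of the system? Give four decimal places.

A(A) = MTBF/(MTBF+MTTR) = 19207/(19207+8.1) = 0.999578
A(B) = MTBF/(MTBF+MTTR) = 18120/(18120+35.2) = 0.998061
Series availability: 0.999578 × 0.998061 = 0.9976

0.9976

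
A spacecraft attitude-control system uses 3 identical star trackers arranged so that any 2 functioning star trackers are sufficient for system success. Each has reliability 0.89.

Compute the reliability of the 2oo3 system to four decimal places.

R = Σ_{i=2}^{3} C(3,i) p^i (1−p)^{3−i} with p = 0.89
C(3,2)·0.89^2·0.11^1 = 0.261393
C(3,3)·0.89^3·0.11^0 = 0.704969
Sum = 0.9664

0.9664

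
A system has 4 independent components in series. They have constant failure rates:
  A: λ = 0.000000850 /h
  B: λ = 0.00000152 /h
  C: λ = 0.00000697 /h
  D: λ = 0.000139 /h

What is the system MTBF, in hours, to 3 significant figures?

6740

Series of exponential components: λ_sys = Σ λ_i
λ_sys = 0.000000850 + 0.00000152 + 0.00000697 + 0.000139 = 1.4834e-04 /h
MTBF = 1 / λ_sys = 6740 h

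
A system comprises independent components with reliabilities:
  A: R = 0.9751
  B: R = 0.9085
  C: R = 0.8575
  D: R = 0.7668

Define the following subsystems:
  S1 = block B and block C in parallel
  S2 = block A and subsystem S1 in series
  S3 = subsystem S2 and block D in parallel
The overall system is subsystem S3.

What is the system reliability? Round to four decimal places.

Parallel (B and C): 1 − (1 − 0.908500)(1 − 0.857500) = 0.986961
Series (A and [0.986961]): 0.975100 × 0.986961 = 0.962386
Parallel ([0.962386] and D): 1 − (1 − 0.962386)(1 − 0.766800) = 0.9912

0.9912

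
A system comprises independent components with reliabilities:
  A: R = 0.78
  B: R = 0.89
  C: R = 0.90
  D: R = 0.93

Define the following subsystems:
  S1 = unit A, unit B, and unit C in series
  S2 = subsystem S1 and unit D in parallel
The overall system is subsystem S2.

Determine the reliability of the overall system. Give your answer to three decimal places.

Series (A, B, and C): 0.78000 × 0.89000 × 0.90000 = 0.62478
Parallel ([0.62478] and D): 1 − (1 − 0.62478)(1 − 0.93000) = 0.974

0.974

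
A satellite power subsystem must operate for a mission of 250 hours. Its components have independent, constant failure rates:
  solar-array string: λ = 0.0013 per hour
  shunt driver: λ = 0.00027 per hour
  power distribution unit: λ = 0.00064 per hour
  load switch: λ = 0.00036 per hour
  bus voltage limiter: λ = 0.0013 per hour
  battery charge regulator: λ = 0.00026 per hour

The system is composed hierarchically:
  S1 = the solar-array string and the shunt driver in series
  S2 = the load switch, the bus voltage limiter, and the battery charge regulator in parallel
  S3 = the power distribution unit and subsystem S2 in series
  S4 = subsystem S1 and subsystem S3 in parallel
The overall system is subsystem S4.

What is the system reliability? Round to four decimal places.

0.9516

R(solar-array string) = exp(−0.0013 × 250) = 0.722527
R(shunt driver) = exp(−0.00027 × 250) = 0.934728
R(power distribution unit) = exp(−0.00064 × 250) = 0.852144
R(load switch) = exp(−0.00036 × 250) = 0.913931
R(bus voltage limiter) = exp(−0.0013 × 250) = 0.722527
R(battery charge regulator) = exp(−0.00026 × 250) = 0.937067
Series (solar-array string and shunt driver): 0.722527 × 0.934728 = 0.675366
Parallel (load switch, bus voltage limiter, and battery charge regulator): 1 − (1 − 0.913931)(1 − 0.722527)(1 − 0.937067) = 0.998497
Series (power distribution unit and [0.998497]): 0.852144 × 0.998497 = 0.850863
Parallel ([0.675366] and [0.850863]): 1 − (1 − 0.675366)(1 − 0.850863) = 0.9516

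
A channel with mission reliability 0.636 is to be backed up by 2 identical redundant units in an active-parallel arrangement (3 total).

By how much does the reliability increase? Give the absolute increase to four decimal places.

0.3158

R_before = 0.636
R_after = 1 − (1 − 0.636)^3 = 0.9518
ΔR = 0.9518 − 0.636 = 0.3158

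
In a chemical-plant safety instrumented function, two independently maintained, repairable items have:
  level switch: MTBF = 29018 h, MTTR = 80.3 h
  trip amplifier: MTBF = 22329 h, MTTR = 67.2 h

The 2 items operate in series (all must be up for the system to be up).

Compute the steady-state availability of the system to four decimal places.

0.9942

A(level switch) = MTBF/(MTBF+MTTR) = 29018/(29018+80.3) = 0.997240
A(trip amplifier) = MTBF/(MTBF+MTTR) = 22329/(22329+67.2) = 0.996999
Series availability: 0.997240 × 0.996999 = 0.9942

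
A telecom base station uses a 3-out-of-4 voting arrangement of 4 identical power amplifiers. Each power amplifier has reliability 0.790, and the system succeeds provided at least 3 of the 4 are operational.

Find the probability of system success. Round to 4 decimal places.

R = Σ_{i=3}^{4} C(4,i) p^i (1−p)^{4−i} with p = 0.790
C(4,3)·0.790^3·0.210^1 = 0.414153
C(4,4)·0.790^4·0.210^0 = 0.389501
Sum = 0.8037

0.8037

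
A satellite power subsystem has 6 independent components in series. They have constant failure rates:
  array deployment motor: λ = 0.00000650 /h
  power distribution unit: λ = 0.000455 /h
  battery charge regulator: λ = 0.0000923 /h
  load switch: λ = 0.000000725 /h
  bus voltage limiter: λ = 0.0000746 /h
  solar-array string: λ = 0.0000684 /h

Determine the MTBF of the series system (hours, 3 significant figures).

1430

Series of exponential components: λ_sys = Σ λ_i
λ_sys = 0.00000650 + 0.000455 + 0.0000923 + 0.000000725 + 0.0000746 + 0.0000684 = 6.9752e-04 /h
MTBF = 1 / λ_sys = 1430 h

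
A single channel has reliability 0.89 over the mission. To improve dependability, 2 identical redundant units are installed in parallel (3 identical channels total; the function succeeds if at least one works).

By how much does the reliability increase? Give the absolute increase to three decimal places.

0.109

R_before = 0.89
R_after = 1 − (1 − 0.89)^3 = 0.999
ΔR = 0.999 − 0.89 = 0.109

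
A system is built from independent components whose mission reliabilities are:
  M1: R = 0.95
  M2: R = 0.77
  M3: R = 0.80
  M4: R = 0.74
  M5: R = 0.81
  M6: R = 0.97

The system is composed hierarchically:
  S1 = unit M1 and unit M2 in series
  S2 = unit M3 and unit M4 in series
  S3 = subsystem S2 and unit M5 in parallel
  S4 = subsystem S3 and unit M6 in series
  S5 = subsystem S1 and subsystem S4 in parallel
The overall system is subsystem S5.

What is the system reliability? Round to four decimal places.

Series (M1 and M2): 0.950000 × 0.770000 = 0.731500
Series (M3 and M4): 0.800000 × 0.740000 = 0.592000
Parallel ([0.592000] and M5): 1 − (1 − 0.592000)(1 − 0.810000) = 0.922480
Series ([0.922480] and M6): 0.922480 × 0.970000 = 0.894806
Parallel ([0.731500] and [0.894806]): 1 − (1 − 0.731500)(1 − 0.894806) = 0.9718

0.9718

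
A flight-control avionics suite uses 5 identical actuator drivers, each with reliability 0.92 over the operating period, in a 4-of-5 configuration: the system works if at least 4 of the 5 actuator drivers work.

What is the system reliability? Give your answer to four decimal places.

0.9456

R = Σ_{i=4}^{5} C(5,i) p^i (1−p)^{5−i} with p = 0.92
C(5,4)·0.92^4·0.08^1 = 0.286557
C(5,5)·0.92^5·0.08^0 = 0.659082
Sum = 0.9456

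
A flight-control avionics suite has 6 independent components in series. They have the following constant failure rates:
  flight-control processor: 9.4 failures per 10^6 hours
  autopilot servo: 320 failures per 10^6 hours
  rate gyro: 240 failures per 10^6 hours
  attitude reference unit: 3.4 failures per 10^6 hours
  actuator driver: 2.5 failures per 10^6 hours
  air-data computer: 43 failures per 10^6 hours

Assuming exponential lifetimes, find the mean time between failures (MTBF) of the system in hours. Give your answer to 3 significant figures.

Series of exponential components: λ_sys = Σ λ_i
λ_sys = 0.0000094 + 0.00032 + 0.00024 + 0.0000034 + 0.0000025 + 0.000043 = 6.1830e-04 /h
MTBF = 1 / λ_sys = 1620 h

1620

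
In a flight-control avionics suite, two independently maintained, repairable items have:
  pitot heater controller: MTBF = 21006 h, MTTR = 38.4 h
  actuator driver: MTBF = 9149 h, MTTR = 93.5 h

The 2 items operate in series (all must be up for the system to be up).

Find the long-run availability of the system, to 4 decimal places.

A(pitot heater controller) = MTBF/(MTBF+MTTR) = 21006/(21006+38.4) = 0.998175
A(actuator driver) = MTBF/(MTBF+MTTR) = 9149/(9149+93.5) = 0.989884
Series availability: 0.998175 × 0.989884 = 0.9881

0.9881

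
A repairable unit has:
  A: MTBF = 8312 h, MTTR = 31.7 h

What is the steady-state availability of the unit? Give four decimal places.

0.9962

A(A) = MTBF/(MTBF+MTTR) = 8312/(8312+31.7) = 0.9962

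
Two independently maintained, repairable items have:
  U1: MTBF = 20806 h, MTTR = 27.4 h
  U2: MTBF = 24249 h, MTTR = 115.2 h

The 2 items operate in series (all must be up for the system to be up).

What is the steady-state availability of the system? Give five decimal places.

0.99396

A(U1) = MTBF/(MTBF+MTTR) = 20806/(20806+27.4) = 0.998685
A(U2) = MTBF/(MTBF+MTTR) = 24249/(24249+115.2) = 0.995272
Series availability: 0.998685 × 0.995272 = 0.99396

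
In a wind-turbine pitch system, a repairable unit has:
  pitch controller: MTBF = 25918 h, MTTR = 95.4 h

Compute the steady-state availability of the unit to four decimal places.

0.9963

A(pitch controller) = MTBF/(MTBF+MTTR) = 25918/(25918+95.4) = 0.9963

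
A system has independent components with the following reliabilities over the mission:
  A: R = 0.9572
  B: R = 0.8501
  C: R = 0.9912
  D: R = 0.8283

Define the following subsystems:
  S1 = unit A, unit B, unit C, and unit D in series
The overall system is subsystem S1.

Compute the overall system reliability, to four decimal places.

Series (A, B, C, and D): 0.957200 × 0.850100 × 0.991200 × 0.828300 = 0.6681

0.6681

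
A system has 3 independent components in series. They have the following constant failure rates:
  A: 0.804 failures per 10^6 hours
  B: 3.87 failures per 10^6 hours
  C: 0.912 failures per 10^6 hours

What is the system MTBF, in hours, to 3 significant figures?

Series of exponential components: λ_sys = Σ λ_i
λ_sys = 0.000000804 + 0.00000387 + 0.000000912 = 5.5860e-06 /h
MTBF = 1 / λ_sys = 179000 h

179000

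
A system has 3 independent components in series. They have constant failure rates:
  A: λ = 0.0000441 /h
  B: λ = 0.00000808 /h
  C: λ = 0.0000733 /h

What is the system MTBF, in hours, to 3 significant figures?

Series of exponential components: λ_sys = Σ λ_i
λ_sys = 0.0000441 + 0.00000808 + 0.0000733 = 1.2548e-04 /h
MTBF = 1 / λ_sys = 7970 h

7970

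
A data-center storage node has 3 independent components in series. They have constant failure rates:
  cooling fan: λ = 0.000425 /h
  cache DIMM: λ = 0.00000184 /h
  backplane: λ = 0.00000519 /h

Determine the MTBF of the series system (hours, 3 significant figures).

Series of exponential components: λ_sys = Σ λ_i
λ_sys = 0.000425 + 0.00000184 + 0.00000519 = 4.3203e-04 /h
MTBF = 1 / λ_sys = 2310 h

2310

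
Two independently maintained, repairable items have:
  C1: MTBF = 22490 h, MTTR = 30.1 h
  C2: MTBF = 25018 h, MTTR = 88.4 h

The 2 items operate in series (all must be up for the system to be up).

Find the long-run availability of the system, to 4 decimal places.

A(C1) = MTBF/(MTBF+MTTR) = 22490/(22490+30.1) = 0.998663
A(C2) = MTBF/(MTBF+MTTR) = 25018/(25018+88.4) = 0.996479
Series availability: 0.998663 × 0.996479 = 0.9951

0.9951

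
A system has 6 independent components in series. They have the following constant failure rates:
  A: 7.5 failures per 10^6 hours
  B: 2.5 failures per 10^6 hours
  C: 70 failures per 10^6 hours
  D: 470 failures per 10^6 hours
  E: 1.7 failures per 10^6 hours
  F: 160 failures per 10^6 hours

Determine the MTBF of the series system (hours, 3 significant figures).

1410

Series of exponential components: λ_sys = Σ λ_i
λ_sys = 0.0000075 + 0.0000025 + 0.000070 + 0.00047 + 0.0000017 + 0.00016 = 7.1170e-04 /h
MTBF = 1 / λ_sys = 1410 h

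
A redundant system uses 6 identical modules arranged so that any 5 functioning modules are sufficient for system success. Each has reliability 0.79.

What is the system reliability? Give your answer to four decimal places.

R = Σ_{i=5}^{6} C(6,i) p^i (1−p)^{6−i} with p = 0.79
C(6,5)·0.79^5·0.21^1 = 0.387709
C(6,6)·0.79^6·0.21^0 = 0.243087
Sum = 0.6308

0.6308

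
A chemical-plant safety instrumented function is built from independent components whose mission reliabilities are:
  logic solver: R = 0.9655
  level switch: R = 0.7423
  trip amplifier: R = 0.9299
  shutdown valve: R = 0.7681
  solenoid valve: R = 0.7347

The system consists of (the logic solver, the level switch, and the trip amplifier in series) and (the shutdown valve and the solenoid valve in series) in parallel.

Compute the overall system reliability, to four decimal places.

Series (logic solver, level switch, and trip amplifier): 0.965500 × 0.742300 × 0.929900 = 0.666451
Series (shutdown valve and solenoid valve): 0.768100 × 0.734700 = 0.564323
Parallel ([0.666451] and [0.564323]): 1 − (1 − 0.666451)(1 − 0.564323) = 0.8547

0.8547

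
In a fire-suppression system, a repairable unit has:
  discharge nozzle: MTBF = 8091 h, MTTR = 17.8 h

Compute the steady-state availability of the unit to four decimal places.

0.9978

A(discharge nozzle) = MTBF/(MTBF+MTTR) = 8091/(8091+17.8) = 0.9978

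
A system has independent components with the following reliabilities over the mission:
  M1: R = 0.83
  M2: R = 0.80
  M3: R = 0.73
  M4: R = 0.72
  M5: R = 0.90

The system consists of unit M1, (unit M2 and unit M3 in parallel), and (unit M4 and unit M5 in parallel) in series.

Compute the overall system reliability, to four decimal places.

Parallel (M2 and M3): 1 − (1 − 0.800000)(1 − 0.730000) = 0.946000
Parallel (M4 and M5): 1 − (1 − 0.720000)(1 − 0.900000) = 0.972000
Series (M1, [0.946000], and [0.972000]): 0.830000 × 0.946000 × 0.972000 = 0.7632

0.7632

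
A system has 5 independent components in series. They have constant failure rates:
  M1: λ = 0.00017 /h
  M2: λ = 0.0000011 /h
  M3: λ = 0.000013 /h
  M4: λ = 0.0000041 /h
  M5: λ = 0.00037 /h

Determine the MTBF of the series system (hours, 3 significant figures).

Series of exponential components: λ_sys = Σ λ_i
λ_sys = 0.00017 + 0.0000011 + 0.000013 + 0.0000041 + 0.00037 = 5.5820e-04 /h
MTBF = 1 / λ_sys = 1790 h

1790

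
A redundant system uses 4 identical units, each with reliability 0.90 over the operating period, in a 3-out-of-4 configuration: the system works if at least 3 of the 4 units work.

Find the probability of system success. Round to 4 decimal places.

R = Σ_{i=3}^{4} C(4,i) p^i (1−p)^{4−i} with p = 0.90
C(4,3)·0.90^3·0.10^1 = 0.291600
C(4,4)·0.90^4·0.10^0 = 0.656100
Sum = 0.9477

0.9477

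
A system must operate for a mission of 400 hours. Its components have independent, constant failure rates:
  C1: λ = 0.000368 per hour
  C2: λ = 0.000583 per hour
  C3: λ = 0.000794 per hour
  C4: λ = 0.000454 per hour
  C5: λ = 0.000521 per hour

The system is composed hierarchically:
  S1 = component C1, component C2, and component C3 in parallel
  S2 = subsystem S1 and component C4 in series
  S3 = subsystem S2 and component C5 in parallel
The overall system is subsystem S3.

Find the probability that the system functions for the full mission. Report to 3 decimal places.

R(C1) = exp(−0.000368 × 400) = 0.86312
R(C2) = exp(−0.000583 × 400) = 0.79200
R(C3) = exp(−0.000794 × 400) = 0.72789
R(C4) = exp(−0.000454 × 400) = 0.83393
R(C5) = exp(−0.000521 × 400) = 0.81188
Parallel (C1, C2, and C3): 1 − (1 − 0.86312)(1 − 0.79200)(1 − 0.72789) = 0.99225
Series ([0.99225] and C4): 0.99225 × 0.83393 = 0.82747
Parallel ([0.82747] and C5): 1 − (1 − 0.82747)(1 − 0.81188) = 0.968

0.968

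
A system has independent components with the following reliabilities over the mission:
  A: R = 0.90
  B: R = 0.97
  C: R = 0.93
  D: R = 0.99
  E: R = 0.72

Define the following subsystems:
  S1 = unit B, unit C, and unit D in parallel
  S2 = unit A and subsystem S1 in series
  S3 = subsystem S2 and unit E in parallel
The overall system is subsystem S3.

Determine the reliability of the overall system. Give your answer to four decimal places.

Parallel (B, C, and D): 1 − (1 − 0.970000)(1 − 0.930000)(1 − 0.990000) = 0.999979
Series (A and [0.999979]): 0.900000 × 0.999979 = 0.899981
Parallel ([0.899981] and E): 1 − (1 − 0.899981)(1 − 0.720000) = 0.9720

0.9720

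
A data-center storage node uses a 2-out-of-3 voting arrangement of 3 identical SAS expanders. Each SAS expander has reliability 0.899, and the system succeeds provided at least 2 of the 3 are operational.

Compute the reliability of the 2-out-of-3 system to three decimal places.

0.971

R = Σ_{i=2}^{3} C(3,i) p^i (1−p)^{3−i} with p = 0.899
C(3,2)·0.899^2·0.101^1 = 0.24488
C(3,3)·0.899^3·0.101^0 = 0.72657
Sum = 0.971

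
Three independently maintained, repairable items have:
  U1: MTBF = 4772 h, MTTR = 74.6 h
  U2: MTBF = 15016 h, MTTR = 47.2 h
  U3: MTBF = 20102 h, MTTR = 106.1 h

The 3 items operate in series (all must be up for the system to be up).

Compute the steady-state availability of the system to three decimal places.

A(U1) = MTBF/(MTBF+MTTR) = 4772/(4772+74.6) = 0.984608
A(U2) = MTBF/(MTBF+MTTR) = 15016/(15016+47.2) = 0.996867
A(U3) = MTBF/(MTBF+MTTR) = 20102/(20102+106.1) = 0.994750
Series availability: 0.984608 × 0.996867 × 0.994750 = 0.976

0.976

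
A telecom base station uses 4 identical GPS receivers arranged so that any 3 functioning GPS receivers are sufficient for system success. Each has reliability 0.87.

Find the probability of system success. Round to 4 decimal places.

R = Σ_{i=3}^{4} C(4,i) p^i (1−p)^{4−i} with p = 0.87
C(4,3)·0.87^3·0.13^1 = 0.342422
C(4,4)·0.87^4·0.13^0 = 0.572898
Sum = 0.9153

0.9153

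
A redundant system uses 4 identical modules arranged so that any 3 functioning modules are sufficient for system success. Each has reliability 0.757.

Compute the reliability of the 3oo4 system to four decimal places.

R = Σ_{i=3}^{4} C(4,i) p^i (1−p)^{4−i} with p = 0.757
C(4,3)·0.757^3·0.243^1 = 0.421652
C(4,4)·0.757^4·0.243^0 = 0.328385
Sum = 0.7500

0.7500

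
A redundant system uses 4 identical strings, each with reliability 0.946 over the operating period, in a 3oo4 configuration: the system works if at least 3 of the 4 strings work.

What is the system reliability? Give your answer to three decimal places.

R = Σ_{i=3}^{4} C(4,i) p^i (1−p)^{4−i} with p = 0.946
C(4,3)·0.946^3·0.054^1 = 0.18286
C(4,4)·0.946^4·0.054^0 = 0.80087
Sum = 0.984

0.984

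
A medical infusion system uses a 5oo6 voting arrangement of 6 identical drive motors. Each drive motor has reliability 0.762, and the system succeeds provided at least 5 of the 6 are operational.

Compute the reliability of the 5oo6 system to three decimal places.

R = Σ_{i=5}^{6} C(6,i) p^i (1−p)^{6−i} with p = 0.762
C(6,5)·0.762^5·0.238^1 = 0.36686
C(6,6)·0.762^6·0.238^0 = 0.19576
Sum = 0.563

0.563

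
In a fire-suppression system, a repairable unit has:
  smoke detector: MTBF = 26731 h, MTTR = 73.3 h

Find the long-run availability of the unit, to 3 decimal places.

0.997

A(smoke detector) = MTBF/(MTBF+MTTR) = 26731/(26731+73.3) = 0.997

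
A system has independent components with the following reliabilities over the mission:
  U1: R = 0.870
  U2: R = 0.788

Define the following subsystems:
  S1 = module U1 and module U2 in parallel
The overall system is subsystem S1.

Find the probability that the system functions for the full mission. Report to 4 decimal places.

0.9724

Parallel (U1 and U2): 1 − (1 − 0.870000)(1 − 0.788000) = 0.9724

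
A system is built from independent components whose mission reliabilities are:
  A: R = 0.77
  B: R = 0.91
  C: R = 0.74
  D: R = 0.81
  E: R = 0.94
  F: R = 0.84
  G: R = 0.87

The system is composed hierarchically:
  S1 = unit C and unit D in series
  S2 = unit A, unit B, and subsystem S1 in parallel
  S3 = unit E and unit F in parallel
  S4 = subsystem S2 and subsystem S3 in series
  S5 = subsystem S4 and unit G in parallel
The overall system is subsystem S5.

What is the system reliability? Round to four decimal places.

Series (C and D): 0.740000 × 0.810000 = 0.599400
Parallel (A, B, and [0.599400]): 1 − (1 − 0.770000)(1 − 0.910000)(1 − 0.599400) = 0.991708
Parallel (E and F): 1 − (1 − 0.940000)(1 − 0.840000) = 0.990400
Series ([0.991708] and [0.990400]): 0.991708 × 0.990400 = 0.982188
Parallel ([0.982188] and G): 1 − (1 − 0.982188)(1 − 0.870000) = 0.9977

0.9977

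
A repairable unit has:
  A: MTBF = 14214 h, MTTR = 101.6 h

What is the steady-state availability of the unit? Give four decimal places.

0.9929

A(A) = MTBF/(MTBF+MTTR) = 14214/(14214+101.6) = 0.9929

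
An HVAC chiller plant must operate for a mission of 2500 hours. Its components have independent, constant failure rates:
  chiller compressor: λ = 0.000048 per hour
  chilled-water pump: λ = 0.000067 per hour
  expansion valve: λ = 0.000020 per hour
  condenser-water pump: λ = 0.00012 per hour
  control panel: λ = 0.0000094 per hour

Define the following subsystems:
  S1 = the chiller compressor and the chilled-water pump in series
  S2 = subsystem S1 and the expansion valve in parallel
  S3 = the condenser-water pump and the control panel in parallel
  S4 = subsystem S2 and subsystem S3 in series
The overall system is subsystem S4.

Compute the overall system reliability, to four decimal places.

0.9819

R(chiller compressor) = exp(−0.000048 × 2500) = 0.886920
R(chilled-water pump) = exp(−0.000067 × 2500) = 0.845777
R(expansion valve) = exp(−0.000020 × 2500) = 0.951229
R(condenser-water pump) = exp(−0.00012 × 2500) = 0.740818
R(control panel) = exp(−0.0000094 × 2500) = 0.976774
Series (chiller compressor and chilled-water pump): 0.886920 × 0.845777 = 0.750137
Parallel ([0.750137] and expansion valve): 1 − (1 − 0.750137)(1 − 0.951229) = 0.987814
Parallel (condenser-water pump and control panel): 1 − (1 − 0.740818)(1 − 0.976774) = 0.993980
Series ([0.987814] and [0.993980]): 0.987814 × 0.993980 = 0.9819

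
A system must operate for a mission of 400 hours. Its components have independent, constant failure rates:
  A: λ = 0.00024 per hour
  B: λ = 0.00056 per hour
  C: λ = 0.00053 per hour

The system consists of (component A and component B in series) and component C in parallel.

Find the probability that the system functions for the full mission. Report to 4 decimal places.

R(A) = exp(−0.00024 × 400) = 0.908464
R(B) = exp(−0.00056 × 400) = 0.799315
R(C) = exp(−0.00053 × 400) = 0.808965
Series (A and B): 0.908464 × 0.799315 = 0.726149
Parallel ([0.726149] and C): 1 − (1 − 0.726149)(1 − 0.808965) = 0.9477

0.9477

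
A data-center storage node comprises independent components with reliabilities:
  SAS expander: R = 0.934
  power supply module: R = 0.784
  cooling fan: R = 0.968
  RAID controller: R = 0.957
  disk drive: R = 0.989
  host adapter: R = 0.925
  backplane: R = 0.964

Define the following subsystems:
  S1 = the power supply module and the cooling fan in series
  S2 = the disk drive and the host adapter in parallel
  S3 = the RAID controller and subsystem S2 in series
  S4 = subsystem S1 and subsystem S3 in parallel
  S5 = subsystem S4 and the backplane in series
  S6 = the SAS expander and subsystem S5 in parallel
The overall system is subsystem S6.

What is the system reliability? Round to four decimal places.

0.9970

Series (power supply module and cooling fan): 0.784000 × 0.968000 = 0.758912
Parallel (disk drive and host adapter): 1 − (1 − 0.989000)(1 − 0.925000) = 0.999175
Series (RAID controller and [0.999175]): 0.957000 × 0.999175 = 0.956210
Parallel ([0.758912] and [0.956210]): 1 − (1 − 0.758912)(1 − 0.956210) = 0.989443
Series ([0.989443] and backplane): 0.989443 × 0.964000 = 0.953823
Parallel (SAS expander and [0.953823]): 1 − (1 − 0.934000)(1 − 0.953823) = 0.9970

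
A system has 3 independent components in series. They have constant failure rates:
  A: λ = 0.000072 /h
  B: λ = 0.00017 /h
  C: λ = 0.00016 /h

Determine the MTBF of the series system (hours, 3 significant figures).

2490

Series of exponential components: λ_sys = Σ λ_i
λ_sys = 0.000072 + 0.00017 + 0.00016 = 4.0200e-04 /h
MTBF = 1 / λ_sys = 2490 h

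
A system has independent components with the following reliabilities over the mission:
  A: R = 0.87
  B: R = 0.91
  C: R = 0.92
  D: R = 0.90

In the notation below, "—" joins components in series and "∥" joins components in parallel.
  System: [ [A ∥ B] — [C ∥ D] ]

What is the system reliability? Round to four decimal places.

0.9804

Parallel (A and B): 1 − (1 − 0.870000)(1 − 0.910000) = 0.988300
Parallel (C and D): 1 − (1 − 0.920000)(1 − 0.900000) = 0.992000
Series ([0.988300] and [0.992000]): 0.988300 × 0.992000 = 0.9804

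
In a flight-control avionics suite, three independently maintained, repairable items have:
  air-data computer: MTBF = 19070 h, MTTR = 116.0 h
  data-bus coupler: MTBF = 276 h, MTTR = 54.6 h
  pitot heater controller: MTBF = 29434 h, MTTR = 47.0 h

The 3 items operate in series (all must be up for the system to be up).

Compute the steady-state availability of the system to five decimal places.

A(air-data computer) = MTBF/(MTBF+MTTR) = 19070/(19070+116.0) = 0.993954
A(data-bus coupler) = MTBF/(MTBF+MTTR) = 276/(276+54.6) = 0.834846
A(pitot heater controller) = MTBF/(MTBF+MTTR) = 29434/(29434+47.0) = 0.998406
Series availability: 0.993954 × 0.834846 × 0.998406 = 0.82848

0.82848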